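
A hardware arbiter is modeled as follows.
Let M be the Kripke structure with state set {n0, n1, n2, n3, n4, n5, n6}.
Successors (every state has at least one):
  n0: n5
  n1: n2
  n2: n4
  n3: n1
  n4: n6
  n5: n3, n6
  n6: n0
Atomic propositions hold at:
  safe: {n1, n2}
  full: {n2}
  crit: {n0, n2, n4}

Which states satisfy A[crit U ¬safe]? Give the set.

{n0, n2, n3, n4, n5, n6}

Sat(¬safe) = {n0, n3, n4, n5, n6}
A[crit U ¬safe]: least fixpoint, start Z0 = Sat(¬safe) = {n0, n3, n4, n5, n6}, add states in Sat(crit) with every successor in Z. Z1 = {n0, n2, n3, n4, n5, n6}; fixed.
Sat(A[crit U ¬safe]) = {n0, n2, n3, n4, n5, n6}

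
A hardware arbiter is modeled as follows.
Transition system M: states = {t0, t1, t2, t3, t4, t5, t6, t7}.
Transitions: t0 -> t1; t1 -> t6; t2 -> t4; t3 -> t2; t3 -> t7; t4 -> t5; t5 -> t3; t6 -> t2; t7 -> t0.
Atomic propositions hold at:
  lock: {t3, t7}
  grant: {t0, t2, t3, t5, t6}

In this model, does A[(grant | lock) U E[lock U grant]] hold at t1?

No

Sat(grant | lock) = {t0, t2, t3, t5, t6, t7}
E[lock U grant]: least fixpoint, start Z0 = Sat(grant) = {t0, t2, t3, t5, t6}, add states in Sat(lock) with some successor in Z. Z1 = {t0, t2, t3, t5, t6, t7}; fixed.
Sat(E[lock U grant]) = {t0, t2, t3, t5, t6, t7}
A[(grant | lock) U E[lock U grant]]: least fixpoint, start Z0 = Sat(E[lock U grant]) = {t0, t2, t3, t5, t6, t7}, add states in Sat(grant | lock) with every successor in Z. Already a fixed point.
Sat(A[(grant | lock) U E[lock U grant]]) = {t0, t2, t3, t5, t6, t7}
t1 ∉ Sat(A[(grant | lock) U E[lock U grant]]) = {t0, t2, t3, t5, t6, t7}, so the formula does not hold at t1.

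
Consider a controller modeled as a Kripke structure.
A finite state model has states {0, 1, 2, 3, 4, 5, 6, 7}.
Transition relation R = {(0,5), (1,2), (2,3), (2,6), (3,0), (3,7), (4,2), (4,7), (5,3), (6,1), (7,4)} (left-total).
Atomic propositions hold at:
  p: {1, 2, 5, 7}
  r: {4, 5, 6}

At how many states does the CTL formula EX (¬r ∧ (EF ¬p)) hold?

Sat(¬r) = {0, 1, 2, 3, 7}
Sat(¬p) = {0, 3, 4, 6}
EF ¬p: least fixpoint, start Z0 = {0, 3, 4, 6}, add states with some successor in Z. Z1 = {0, 2, 3, 4, 5, 6, 7}; Z2 = {0, 1, 2, 3, 4, 5, 6, 7}; fixed.
Sat(EF ¬p) = {0, 1, 2, 3, 4, 5, 6, 7}
Sat(¬r ∧ (EF ¬p)) = {0, 1, 2, 3, 7}
Sat(EX (¬r ∧ (EF ¬p))) = {s : some successor in {0, 1, 2, 3, 7}} = {1, 2, 3, 4, 5, 6}
|Sat(EX (¬r ∧ (EF ¬p)))| = |{1, 2, 3, 4, 5, 6}| = 6.

6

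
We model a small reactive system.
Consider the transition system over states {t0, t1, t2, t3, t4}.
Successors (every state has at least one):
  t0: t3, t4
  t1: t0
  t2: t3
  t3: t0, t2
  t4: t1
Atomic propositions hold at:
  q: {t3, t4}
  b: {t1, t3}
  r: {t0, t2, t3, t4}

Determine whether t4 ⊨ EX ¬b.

No

Sat(¬b) = {t0, t2, t4}
Sat(EX ¬b) = {s : some successor in {t0, t2, t4}} = {t0, t1, t3}
t4 ∉ Sat(EX ¬b) = {t0, t1, t3}, so the formula does not hold at t4.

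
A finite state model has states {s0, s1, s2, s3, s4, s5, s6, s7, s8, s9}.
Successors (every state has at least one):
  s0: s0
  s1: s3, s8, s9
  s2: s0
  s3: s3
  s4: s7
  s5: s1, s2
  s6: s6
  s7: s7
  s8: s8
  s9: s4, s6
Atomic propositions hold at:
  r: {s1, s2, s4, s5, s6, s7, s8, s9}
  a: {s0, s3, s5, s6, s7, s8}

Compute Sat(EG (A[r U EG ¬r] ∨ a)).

{s0, s2, s3, s5, s6, s7, s8}

Sat(¬r) = {s0, s3}
EG ¬r: greatest fixpoint, start Z0 = {s0, s3}, keep only states in Sat with some successor in Z. Already a fixed point.
Sat(EG ¬r) = {s0, s3}
A[r U EG ¬r]: least fixpoint, start Z0 = Sat(EG ¬r) = {s0, s3}, add states in Sat(r) with every successor in Z. Z1 = {s0, s2, s3}; fixed.
Sat(A[r U EG ¬r]) = {s0, s2, s3}
Sat(A[r U EG ¬r] ∨ a) = {s0, s2, s3, s5, s6, s7, s8}
EG (A[r U EG ¬r] ∨ a): greatest fixpoint, start Z0 = {s0, s2, s3, s5, s6, s7, s8}, keep only states in Sat with some successor in Z. Already a fixed point.
Sat(EG (A[r U EG ¬r] ∨ a)) = {s0, s2, s3, s5, s6, s7, s8}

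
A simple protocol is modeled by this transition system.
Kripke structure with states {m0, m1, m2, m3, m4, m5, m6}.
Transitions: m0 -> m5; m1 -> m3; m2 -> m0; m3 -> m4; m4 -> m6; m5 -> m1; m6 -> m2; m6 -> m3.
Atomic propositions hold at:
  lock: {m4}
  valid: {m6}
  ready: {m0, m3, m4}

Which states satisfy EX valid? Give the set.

{m4}

Sat(EX valid) = {s : some successor in {m6}} = {m4}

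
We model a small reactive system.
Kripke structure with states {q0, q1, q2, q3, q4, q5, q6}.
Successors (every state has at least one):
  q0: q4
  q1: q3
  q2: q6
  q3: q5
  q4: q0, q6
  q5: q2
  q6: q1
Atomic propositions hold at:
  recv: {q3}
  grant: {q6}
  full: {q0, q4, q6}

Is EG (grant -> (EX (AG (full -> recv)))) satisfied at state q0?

Yes

Sat(full -> recv) = {q1, q2, q3, q5}
AG (full -> recv): greatest fixpoint, start Z0 = {q1, q2, q3, q5}, keep only states in Sat with every successor in Z. Z1 = {q1, q3, q5}; Z2 = {q1, q3}; Z3 = {q1}; Z4 = ∅; fixed.
Sat(AG (full -> recv)) = ∅
Sat(EX (AG (full -> recv))) = {s : some successor in ∅} = ∅
Sat(grant -> (EX (AG (full -> recv)))) = {q0, q1, q2, q3, q4, q5}
EG (grant -> (EX (AG (full -> recv)))): greatest fixpoint, start Z0 = {q0, q1, q2, q3, q4, q5}, keep only states in Sat with some successor in Z. Z1 = {q0, q1, q3, q4, q5}; Z2 = {q0, q1, q3, q4}; Z3 = {q0, q1, q4}; Z4 = {q0, q4}; fixed.
Sat(EG (grant -> (EX (AG (full -> recv))))) = {q0, q4}
q0 ∈ Sat(EG (grant -> (EX (AG (full -> recv))))) = {q0, q4}, so the formula holds at q0.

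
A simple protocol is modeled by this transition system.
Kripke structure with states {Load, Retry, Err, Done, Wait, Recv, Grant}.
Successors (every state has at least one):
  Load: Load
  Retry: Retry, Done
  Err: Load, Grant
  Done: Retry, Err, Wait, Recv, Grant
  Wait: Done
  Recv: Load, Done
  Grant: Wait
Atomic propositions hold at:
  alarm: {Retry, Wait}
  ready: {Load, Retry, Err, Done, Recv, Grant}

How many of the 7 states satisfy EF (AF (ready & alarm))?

Sat(ready & alarm) = {Retry}
AF (ready & alarm): least fixpoint, start Z0 = {Retry}, add states with every successor in Z. Already a fixed point.
Sat(AF (ready & alarm)) = {Retry}
EF (AF (ready & alarm)): least fixpoint, start Z0 = {Retry}, add states with some successor in Z. Z1 = {Retry, Done}; Z2 = {Retry, Done, Wait, Recv}; Z3 = {Retry, Done, Wait, Recv, Grant}; Z4 = {Retry, Err, Done, Wait, Recv, Grant}; fixed.
Sat(EF (AF (ready & alarm))) = {Retry, Err, Done, Wait, Recv, Grant}
|Sat(EF (AF (ready & alarm)))| = |{Retry, Err, Done, Wait, Recv, Grant}| = 6.

6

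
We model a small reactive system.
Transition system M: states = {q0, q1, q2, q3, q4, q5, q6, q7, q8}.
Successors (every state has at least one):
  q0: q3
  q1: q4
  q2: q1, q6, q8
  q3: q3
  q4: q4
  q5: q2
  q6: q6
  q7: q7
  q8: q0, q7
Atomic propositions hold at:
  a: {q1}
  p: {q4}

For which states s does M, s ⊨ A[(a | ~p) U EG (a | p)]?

Sat(~p) = {q0, q1, q2, q3, q5, q6, q7, q8}
Sat(a | ~p) = {q0, q1, q2, q3, q5, q6, q7, q8}
Sat(a | p) = {q1, q4}
EG (a | p): greatest fixpoint, start Z0 = {q1, q4}, keep only states in Sat with some successor in Z. Already a fixed point.
Sat(EG (a | p)) = {q1, q4}
A[(a | ~p) U EG (a | p)]: least fixpoint, start Z0 = Sat(EG (a | p)) = {q1, q4}, add states in Sat(a | ~p) with every successor in Z. Already a fixed point.
Sat(A[(a | ~p) U EG (a | p)]) = {q1, q4}

{q1, q4}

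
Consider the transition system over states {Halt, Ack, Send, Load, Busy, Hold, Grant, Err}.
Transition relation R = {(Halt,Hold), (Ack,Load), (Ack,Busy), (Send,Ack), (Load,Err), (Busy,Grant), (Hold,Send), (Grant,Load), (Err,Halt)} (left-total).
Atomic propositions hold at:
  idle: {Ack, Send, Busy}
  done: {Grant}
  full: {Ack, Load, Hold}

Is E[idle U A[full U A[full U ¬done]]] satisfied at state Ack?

Yes

Sat(¬done) = {Halt, Ack, Send, Load, Busy, Hold, Err}
A[full U ¬done]: least fixpoint, start Z0 = Sat(¬done) = {Halt, Ack, Send, Load, Busy, Hold, Err}, add states in Sat(full) with every successor in Z. Already a fixed point.
Sat(A[full U ¬done]) = {Halt, Ack, Send, Load, Busy, Hold, Err}
A[full U A[full U ¬done]]: least fixpoint, start Z0 = Sat(A[full U ¬done]) = {Halt, Ack, Send, Load, Busy, Hold, Err}, add states in Sat(full) with every successor in Z. Already a fixed point.
Sat(A[full U A[full U ¬done]]) = {Halt, Ack, Send, Load, Busy, Hold, Err}
E[idle U A[full U A[full U ¬done]]]: least fixpoint, start Z0 = Sat(A[full U A[full U ¬done]]) = {Halt, Ack, Send, Load, Busy, Hold, Err}, add states in Sat(idle) with some successor in Z. Already a fixed point.
Sat(E[idle U A[full U A[full U ¬done]]]) = {Halt, Ack, Send, Load, Busy, Hold, Err}
Ack ∈ Sat(E[idle U A[full U A[full U ¬done]]]) = {Halt, Ack, Send, Load, Busy, Hold, Err}, so the formula holds at Ack.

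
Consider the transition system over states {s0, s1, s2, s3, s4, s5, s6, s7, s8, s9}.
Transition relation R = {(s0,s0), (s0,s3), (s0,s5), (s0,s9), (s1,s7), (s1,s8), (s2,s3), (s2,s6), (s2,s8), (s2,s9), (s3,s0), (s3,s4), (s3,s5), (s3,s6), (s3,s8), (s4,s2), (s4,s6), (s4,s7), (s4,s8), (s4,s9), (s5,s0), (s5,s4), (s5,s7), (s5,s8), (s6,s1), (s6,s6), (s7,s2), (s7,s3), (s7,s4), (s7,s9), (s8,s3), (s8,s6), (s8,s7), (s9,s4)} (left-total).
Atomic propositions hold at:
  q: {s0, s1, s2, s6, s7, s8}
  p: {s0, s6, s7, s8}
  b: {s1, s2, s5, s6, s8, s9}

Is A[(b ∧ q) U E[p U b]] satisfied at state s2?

Sat(b ∧ q) = {s1, s2, s6, s8}
E[p U b]: least fixpoint, start Z0 = Sat(b) = {s1, s2, s5, s6, s8, s9}, add states in Sat(p) with some successor in Z. Z1 = {s0, s1, s2, s5, s6, s7, s8, s9}; fixed.
Sat(E[p U b]) = {s0, s1, s2, s5, s6, s7, s8, s9}
A[(b ∧ q) U E[p U b]]: least fixpoint, start Z0 = Sat(E[p U b]) = {s0, s1, s2, s5, s6, s7, s8, s9}, add states in Sat(b ∧ q) with every successor in Z. Already a fixed point.
Sat(A[(b ∧ q) U E[p U b]]) = {s0, s1, s2, s5, s6, s7, s8, s9}
s2 ∈ Sat(A[(b ∧ q) U E[p U b]]) = {s0, s1, s2, s5, s6, s7, s8, s9}, so the formula holds at s2.

Yes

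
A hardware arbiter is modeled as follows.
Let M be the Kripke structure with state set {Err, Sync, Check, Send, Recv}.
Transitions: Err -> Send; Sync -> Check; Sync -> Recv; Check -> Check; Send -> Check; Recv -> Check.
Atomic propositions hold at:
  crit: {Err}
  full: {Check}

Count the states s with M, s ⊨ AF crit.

AF crit: least fixpoint, start Z0 = {Err}, add states with every successor in Z. Already a fixed point.
Sat(AF crit) = {Err}
|Sat(AF crit)| = |{Err}| = 1.

1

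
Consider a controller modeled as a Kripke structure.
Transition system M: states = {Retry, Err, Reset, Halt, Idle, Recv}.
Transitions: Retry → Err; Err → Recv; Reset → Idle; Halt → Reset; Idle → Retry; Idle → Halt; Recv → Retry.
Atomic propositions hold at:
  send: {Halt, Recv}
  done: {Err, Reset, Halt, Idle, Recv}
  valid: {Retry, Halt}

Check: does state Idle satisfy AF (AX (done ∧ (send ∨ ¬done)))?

Sat(¬done) = {Retry}
Sat(send ∨ ¬done) = {Retry, Halt, Recv}
Sat(done ∧ (send ∨ ¬done)) = {Halt, Recv}
Sat(AX (done ∧ (send ∨ ¬done))) = {s : every successor in {Halt, Recv}} = {Err}
AF (AX (done ∧ (send ∨ ¬done))): least fixpoint, start Z0 = {Err}, add states with every successor in Z. Z1 = {Retry, Err}; Z2 = {Retry, Err, Recv}; fixed.
Sat(AF (AX (done ∧ (send ∨ ¬done)))) = {Retry, Err, Recv}
Idle ∉ Sat(AF (AX (done ∧ (send ∨ ¬done)))) = {Retry, Err, Recv}, so the formula does not hold at Idle.

No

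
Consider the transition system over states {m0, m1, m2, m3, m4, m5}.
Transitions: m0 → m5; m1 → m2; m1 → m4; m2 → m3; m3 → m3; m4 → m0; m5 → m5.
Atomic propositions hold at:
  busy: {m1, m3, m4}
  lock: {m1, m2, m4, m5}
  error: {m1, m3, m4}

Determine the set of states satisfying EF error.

EF error: least fixpoint, start Z0 = {m1, m3, m4}, add states with some successor in Z. Z1 = {m1, m2, m3, m4}; fixed.
Sat(EF error) = {m1, m2, m3, m4}

{m1, m2, m3, m4}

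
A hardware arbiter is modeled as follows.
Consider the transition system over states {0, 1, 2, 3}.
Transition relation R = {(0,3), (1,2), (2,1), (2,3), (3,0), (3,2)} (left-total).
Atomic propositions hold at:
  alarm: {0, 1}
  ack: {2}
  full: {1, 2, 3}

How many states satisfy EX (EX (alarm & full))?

Sat(alarm & full) = {1}
Sat(EX (alarm & full)) = {s : some successor in {1}} = {2}
Sat(EX (EX (alarm & full))) = {s : some successor in {2}} = {1, 3}
|Sat(EX (EX (alarm & full)))| = |{1, 3}| = 2.

2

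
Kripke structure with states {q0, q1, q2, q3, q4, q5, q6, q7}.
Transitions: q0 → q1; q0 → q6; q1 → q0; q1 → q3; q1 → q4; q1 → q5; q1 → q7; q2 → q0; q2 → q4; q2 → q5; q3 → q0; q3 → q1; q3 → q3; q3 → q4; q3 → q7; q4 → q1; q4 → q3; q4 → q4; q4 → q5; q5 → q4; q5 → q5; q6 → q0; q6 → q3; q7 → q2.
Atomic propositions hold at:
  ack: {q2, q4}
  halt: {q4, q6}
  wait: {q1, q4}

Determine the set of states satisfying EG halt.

{q4}

EG halt: greatest fixpoint, start Z0 = {q4, q6}, keep only states in Sat with some successor in Z. Z1 = {q4}; fixed.
Sat(EG halt) = {q4}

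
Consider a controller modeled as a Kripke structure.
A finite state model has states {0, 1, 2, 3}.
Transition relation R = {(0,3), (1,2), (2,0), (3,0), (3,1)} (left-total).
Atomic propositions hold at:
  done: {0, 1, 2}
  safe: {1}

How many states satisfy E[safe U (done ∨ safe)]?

3

Sat(done ∨ safe) = {0, 1, 2}
E[safe U (done ∨ safe)]: least fixpoint, start Z0 = Sat((done ∨ safe)) = {0, 1, 2}, add states in Sat(safe) with some successor in Z. Already a fixed point.
Sat(E[safe U (done ∨ safe)]) = {0, 1, 2}
|Sat(E[safe U (done ∨ safe)])| = |{0, 1, 2}| = 3.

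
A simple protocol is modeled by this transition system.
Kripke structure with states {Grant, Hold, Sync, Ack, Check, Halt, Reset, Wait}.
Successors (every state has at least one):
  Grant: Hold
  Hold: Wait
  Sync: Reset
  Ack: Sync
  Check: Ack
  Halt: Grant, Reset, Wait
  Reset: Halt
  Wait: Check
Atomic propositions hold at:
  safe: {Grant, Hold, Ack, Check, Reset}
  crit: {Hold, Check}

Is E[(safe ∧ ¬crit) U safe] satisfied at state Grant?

Yes

Sat(¬crit) = {Grant, Sync, Ack, Halt, Reset, Wait}
Sat(safe ∧ ¬crit) = {Grant, Ack, Reset}
E[(safe ∧ ¬crit) U safe]: least fixpoint, start Z0 = Sat(safe) = {Grant, Hold, Ack, Check, Reset}, add states in Sat(safe ∧ ¬crit) with some successor in Z. Already a fixed point.
Sat(E[(safe ∧ ¬crit) U safe]) = {Grant, Hold, Ack, Check, Reset}
Grant ∈ Sat(E[(safe ∧ ¬crit) U safe]) = {Grant, Hold, Ack, Check, Reset}, so the formula holds at Grant.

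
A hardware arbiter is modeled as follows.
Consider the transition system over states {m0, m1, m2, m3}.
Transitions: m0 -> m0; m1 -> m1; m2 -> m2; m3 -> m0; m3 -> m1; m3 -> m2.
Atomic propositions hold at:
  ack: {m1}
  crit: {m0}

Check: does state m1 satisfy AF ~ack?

Sat(~ack) = {m0, m2, m3}
AF ~ack: least fixpoint, start Z0 = {m0, m2, m3}, add states with every successor in Z. Already a fixed point.
Sat(AF ~ack) = {m0, m2, m3}
m1 ∉ Sat(AF ~ack) = {m0, m2, m3}, so the formula does not hold at m1.

No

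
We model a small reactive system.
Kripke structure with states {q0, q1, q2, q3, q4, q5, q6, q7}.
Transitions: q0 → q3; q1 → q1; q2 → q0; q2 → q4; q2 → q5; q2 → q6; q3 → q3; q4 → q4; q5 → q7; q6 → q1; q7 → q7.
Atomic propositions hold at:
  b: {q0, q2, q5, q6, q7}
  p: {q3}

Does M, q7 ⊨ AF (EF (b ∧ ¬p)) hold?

Sat(¬p) = {q0, q1, q2, q4, q5, q6, q7}
Sat(b ∧ ¬p) = {q0, q2, q5, q6, q7}
EF (b ∧ ¬p): least fixpoint, start Z0 = {q0, q2, q5, q6, q7}, add states with some successor in Z. Already a fixed point.
Sat(EF (b ∧ ¬p)) = {q0, q2, q5, q6, q7}
AF (EF (b ∧ ¬p)): least fixpoint, start Z0 = {q0, q2, q5, q6, q7}, add states with every successor in Z. Already a fixed point.
Sat(AF (EF (b ∧ ¬p))) = {q0, q2, q5, q6, q7}
q7 ∈ Sat(AF (EF (b ∧ ¬p))) = {q0, q2, q5, q6, q7}, so the formula holds at q7.

Yes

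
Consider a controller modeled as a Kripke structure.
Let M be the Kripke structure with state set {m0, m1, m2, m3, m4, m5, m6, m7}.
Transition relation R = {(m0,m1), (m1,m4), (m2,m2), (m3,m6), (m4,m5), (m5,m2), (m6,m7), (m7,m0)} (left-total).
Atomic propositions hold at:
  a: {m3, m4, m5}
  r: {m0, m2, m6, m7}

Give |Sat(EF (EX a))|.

6

Sat(EX a) = {s : some successor in {m3, m4, m5}} = {m1, m4}
EF (EX a): least fixpoint, start Z0 = {m1, m4}, add states with some successor in Z. Z1 = {m0, m1, m4}; Z2 = {m0, m1, m4, m7}; Z3 = {m0, m1, m4, m6, m7}; Z4 = {m0, m1, m3, m4, m6, m7}; fixed.
Sat(EF (EX a)) = {m0, m1, m3, m4, m6, m7}
|Sat(EF (EX a))| = |{m0, m1, m3, m4, m6, m7}| = 6.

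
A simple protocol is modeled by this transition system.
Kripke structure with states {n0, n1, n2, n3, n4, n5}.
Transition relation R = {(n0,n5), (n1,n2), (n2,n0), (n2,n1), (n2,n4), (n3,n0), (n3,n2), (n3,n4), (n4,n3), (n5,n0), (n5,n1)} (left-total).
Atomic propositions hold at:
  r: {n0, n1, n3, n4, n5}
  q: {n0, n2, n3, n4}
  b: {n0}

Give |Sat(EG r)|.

4

EG r: greatest fixpoint, start Z0 = {n0, n1, n3, n4, n5}, keep only states in Sat with some successor in Z. Z1 = {n0, n3, n4, n5}; fixed.
Sat(EG r) = {n0, n3, n4, n5}
|Sat(EG r)| = |{n0, n3, n4, n5}| = 4.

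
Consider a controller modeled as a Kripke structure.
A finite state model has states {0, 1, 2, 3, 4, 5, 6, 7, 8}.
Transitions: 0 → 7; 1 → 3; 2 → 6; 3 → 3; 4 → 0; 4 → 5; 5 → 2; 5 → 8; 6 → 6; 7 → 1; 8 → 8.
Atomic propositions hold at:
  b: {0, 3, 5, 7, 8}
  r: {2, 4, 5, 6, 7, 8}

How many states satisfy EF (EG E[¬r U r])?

5

Sat(¬r) = {0, 1, 3}
E[¬r U r]: least fixpoint, start Z0 = Sat(r) = {2, 4, 5, 6, 7, 8}, add states in Sat(¬r) with some successor in Z. Z1 = {0, 2, 4, 5, 6, 7, 8}; fixed.
Sat(E[¬r U r]) = {0, 2, 4, 5, 6, 7, 8}
EG E[¬r U r]: greatest fixpoint, start Z0 = {0, 2, 4, 5, 6, 7, 8}, keep only states in Sat with some successor in Z. Z1 = {0, 2, 4, 5, 6, 8}; Z2 = {2, 4, 5, 6, 8}; fixed.
Sat(EG E[¬r U r]) = {2, 4, 5, 6, 8}
EF (EG E[¬r U r]): least fixpoint, start Z0 = {2, 4, 5, 6, 8}, add states with some successor in Z. Already a fixed point.
Sat(EF (EG E[¬r U r])) = {2, 4, 5, 6, 8}
|Sat(EF (EG E[¬r U r]))| = |{2, 4, 5, 6, 8}| = 5.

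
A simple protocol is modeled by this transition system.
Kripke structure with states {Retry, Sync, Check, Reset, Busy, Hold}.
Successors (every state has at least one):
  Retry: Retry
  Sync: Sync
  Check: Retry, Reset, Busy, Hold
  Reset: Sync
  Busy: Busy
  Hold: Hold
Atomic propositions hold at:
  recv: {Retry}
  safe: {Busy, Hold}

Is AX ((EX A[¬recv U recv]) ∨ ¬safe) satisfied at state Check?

No

Sat(¬recv) = {Sync, Check, Reset, Busy, Hold}
A[¬recv U recv]: least fixpoint, start Z0 = Sat(recv) = {Retry}, add states in Sat(¬recv) with every successor in Z. Already a fixed point.
Sat(A[¬recv U recv]) = {Retry}
Sat(EX A[¬recv U recv]) = {s : some successor in {Retry}} = {Retry, Check}
Sat(¬safe) = {Retry, Sync, Check, Reset}
Sat((EX A[¬recv U recv]) ∨ ¬safe) = {Retry, Sync, Check, Reset}
Sat(AX ((EX A[¬recv U recv]) ∨ ¬safe)) = {s : every successor in {Retry, Sync, Check, Reset}} = {Retry, Sync, Reset}
Check ∉ Sat(AX ((EX A[¬recv U recv]) ∨ ¬safe)) = {Retry, Sync, Reset}, so the formula does not hold at Check.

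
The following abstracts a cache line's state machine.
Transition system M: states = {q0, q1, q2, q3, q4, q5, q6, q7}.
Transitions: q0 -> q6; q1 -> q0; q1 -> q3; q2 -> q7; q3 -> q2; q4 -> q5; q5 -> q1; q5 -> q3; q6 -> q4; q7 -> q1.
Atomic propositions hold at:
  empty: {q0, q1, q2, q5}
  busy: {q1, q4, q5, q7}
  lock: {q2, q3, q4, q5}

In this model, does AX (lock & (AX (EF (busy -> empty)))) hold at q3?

Sat(busy -> empty) = {q0, q1, q2, q3, q5, q6}
EF (busy -> empty): least fixpoint, start Z0 = {q0, q1, q2, q3, q5, q6}, add states with some successor in Z. Z1 = {q0, q1, q2, q3, q4, q5, q6, q7}; fixed.
Sat(EF (busy -> empty)) = {q0, q1, q2, q3, q4, q5, q6, q7}
Sat(AX (EF (busy -> empty))) = {s : every successor in {q0, q1, q2, q3, q4, q5, q6, q7}} = {q0, q1, q2, q3, q4, q5, q6, q7}
Sat(lock & (AX (EF (busy -> empty)))) = {q2, q3, q4, q5}
Sat(AX (lock & (AX (EF (busy -> empty))))) = {s : every successor in {q2, q3, q4, q5}} = {q3, q4, q6}
q3 ∈ Sat(AX (lock & (AX (EF (busy -> empty))))) = {q3, q4, q6}, so the formula holds at q3.

Yes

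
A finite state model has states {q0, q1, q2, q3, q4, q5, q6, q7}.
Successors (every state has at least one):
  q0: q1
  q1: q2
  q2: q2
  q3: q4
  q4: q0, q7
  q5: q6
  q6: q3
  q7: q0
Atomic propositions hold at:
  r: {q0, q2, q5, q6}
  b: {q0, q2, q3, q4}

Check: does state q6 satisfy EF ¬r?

Yes

Sat(¬r) = {q1, q3, q4, q7}
EF ¬r: least fixpoint, start Z0 = {q1, q3, q4, q7}, add states with some successor in Z. Z1 = {q0, q1, q3, q4, q6, q7}; Z2 = {q0, q1, q3, q4, q5, q6, q7}; fixed.
Sat(EF ¬r) = {q0, q1, q3, q4, q5, q6, q7}
q6 ∈ Sat(EF ¬r) = {q0, q1, q3, q4, q5, q6, q7}, so the formula holds at q6.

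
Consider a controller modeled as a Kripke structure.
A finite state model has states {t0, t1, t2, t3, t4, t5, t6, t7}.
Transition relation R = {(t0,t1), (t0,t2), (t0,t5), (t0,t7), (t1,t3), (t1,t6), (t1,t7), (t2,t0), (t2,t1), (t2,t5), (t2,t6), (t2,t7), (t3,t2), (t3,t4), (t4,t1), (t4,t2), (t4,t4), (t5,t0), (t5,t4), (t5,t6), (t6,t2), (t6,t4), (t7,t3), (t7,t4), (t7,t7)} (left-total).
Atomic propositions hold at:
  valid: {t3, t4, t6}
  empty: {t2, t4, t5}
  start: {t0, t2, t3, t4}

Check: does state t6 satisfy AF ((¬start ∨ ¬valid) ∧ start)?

No

Sat(¬start) = {t1, t5, t6, t7}
Sat(¬valid) = {t0, t1, t2, t5, t7}
Sat(¬start ∨ ¬valid) = {t0, t1, t2, t5, t6, t7}
Sat((¬start ∨ ¬valid) ∧ start) = {t0, t2}
AF ((¬start ∨ ¬valid) ∧ start): least fixpoint, start Z0 = {t0, t2}, add states with every successor in Z. Already a fixed point.
Sat(AF ((¬start ∨ ¬valid) ∧ start)) = {t0, t2}
t6 ∉ Sat(AF ((¬start ∨ ¬valid) ∧ start)) = {t0, t2}, so the formula does not hold at t6.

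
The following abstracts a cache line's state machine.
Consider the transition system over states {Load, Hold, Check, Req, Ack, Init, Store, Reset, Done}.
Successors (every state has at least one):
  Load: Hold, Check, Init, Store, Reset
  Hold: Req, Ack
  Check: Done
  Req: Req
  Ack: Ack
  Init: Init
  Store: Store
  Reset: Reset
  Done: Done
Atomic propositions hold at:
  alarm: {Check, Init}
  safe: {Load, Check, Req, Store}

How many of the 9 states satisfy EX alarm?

2

Sat(EX alarm) = {s : some successor in {Check, Init}} = {Load, Init}
|Sat(EX alarm)| = |{Load, Init}| = 2.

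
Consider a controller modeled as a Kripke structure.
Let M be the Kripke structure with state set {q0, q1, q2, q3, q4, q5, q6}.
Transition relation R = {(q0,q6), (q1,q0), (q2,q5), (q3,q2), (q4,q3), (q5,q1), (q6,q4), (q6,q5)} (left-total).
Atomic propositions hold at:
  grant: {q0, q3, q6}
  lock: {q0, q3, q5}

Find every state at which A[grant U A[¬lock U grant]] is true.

Sat(¬lock) = {q1, q2, q4, q6}
A[¬lock U grant]: least fixpoint, start Z0 = Sat(grant) = {q0, q3, q6}, add states in Sat(¬lock) with every successor in Z. Z1 = {q0, q1, q3, q4, q6}; fixed.
Sat(A[¬lock U grant]) = {q0, q1, q3, q4, q6}
A[grant U A[¬lock U grant]]: least fixpoint, start Z0 = Sat(A[¬lock U grant]) = {q0, q1, q3, q4, q6}, add states in Sat(grant) with every successor in Z. Already a fixed point.
Sat(A[grant U A[¬lock U grant]]) = {q0, q1, q3, q4, q6}

{q0, q1, q3, q4, q6}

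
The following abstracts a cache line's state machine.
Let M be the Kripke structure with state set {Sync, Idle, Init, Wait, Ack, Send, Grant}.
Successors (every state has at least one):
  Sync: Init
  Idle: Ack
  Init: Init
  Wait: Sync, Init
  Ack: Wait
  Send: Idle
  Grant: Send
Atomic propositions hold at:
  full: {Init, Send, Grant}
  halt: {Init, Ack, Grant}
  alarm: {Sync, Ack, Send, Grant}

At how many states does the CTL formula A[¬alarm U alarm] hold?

Sat(¬alarm) = {Idle, Init, Wait}
A[¬alarm U alarm]: least fixpoint, start Z0 = Sat(alarm) = {Sync, Ack, Send, Grant}, add states in Sat(¬alarm) with every successor in Z. Z1 = {Sync, Idle, Ack, Send, Grant}; fixed.
Sat(A[¬alarm U alarm]) = {Sync, Idle, Ack, Send, Grant}
|Sat(A[¬alarm U alarm])| = |{Sync, Idle, Ack, Send, Grant}| = 5.

5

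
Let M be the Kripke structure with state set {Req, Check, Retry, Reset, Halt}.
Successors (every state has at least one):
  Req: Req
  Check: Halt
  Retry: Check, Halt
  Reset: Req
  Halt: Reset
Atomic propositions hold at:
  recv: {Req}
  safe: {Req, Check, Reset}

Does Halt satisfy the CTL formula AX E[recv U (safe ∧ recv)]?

No

Sat(safe ∧ recv) = {Req}
E[recv U (safe ∧ recv)]: least fixpoint, start Z0 = Sat((safe ∧ recv)) = {Req}, add states in Sat(recv) with some successor in Z. Already a fixed point.
Sat(E[recv U (safe ∧ recv)]) = {Req}
Sat(AX E[recv U (safe ∧ recv)]) = {s : every successor in {Req}} = {Req, Reset}
Halt ∉ Sat(AX E[recv U (safe ∧ recv)]) = {Req, Reset}, so the formula does not hold at Halt.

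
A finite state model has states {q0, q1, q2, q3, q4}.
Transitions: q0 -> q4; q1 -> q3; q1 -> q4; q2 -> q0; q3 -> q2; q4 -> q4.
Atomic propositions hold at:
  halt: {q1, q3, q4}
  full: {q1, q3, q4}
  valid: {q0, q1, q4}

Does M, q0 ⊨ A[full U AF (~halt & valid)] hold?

Sat(~halt) = {q0, q2}
Sat(~halt & valid) = {q0}
AF (~halt & valid): least fixpoint, start Z0 = {q0}, add states with every successor in Z. Z1 = {q0, q2}; Z2 = {q0, q2, q3}; fixed.
Sat(AF (~halt & valid)) = {q0, q2, q3}
A[full U AF (~halt & valid)]: least fixpoint, start Z0 = Sat(AF (~halt & valid)) = {q0, q2, q3}, add states in Sat(full) with every successor in Z. Already a fixed point.
Sat(A[full U AF (~halt & valid)]) = {q0, q2, q3}
q0 ∈ Sat(A[full U AF (~halt & valid)]) = {q0, q2, q3}, so the formula holds at q0.

Yes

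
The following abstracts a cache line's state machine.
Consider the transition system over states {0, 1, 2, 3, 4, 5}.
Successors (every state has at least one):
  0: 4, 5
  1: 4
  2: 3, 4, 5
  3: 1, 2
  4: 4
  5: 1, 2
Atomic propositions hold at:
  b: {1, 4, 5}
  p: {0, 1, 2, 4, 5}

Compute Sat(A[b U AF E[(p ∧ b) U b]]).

Sat(p ∧ b) = {1, 4, 5}
E[(p ∧ b) U b]: least fixpoint, start Z0 = Sat(b) = {1, 4, 5}, add states in Sat(p ∧ b) with some successor in Z. Already a fixed point.
Sat(E[(p ∧ b) U b]) = {1, 4, 5}
AF E[(p ∧ b) U b]: least fixpoint, start Z0 = {1, 4, 5}, add states with every successor in Z. Z1 = {0, 1, 4, 5}; fixed.
Sat(AF E[(p ∧ b) U b]) = {0, 1, 4, 5}
A[b U AF E[(p ∧ b) U b]]: least fixpoint, start Z0 = Sat(AF E[(p ∧ b) U b]) = {0, 1, 4, 5}, add states in Sat(b) with every successor in Z. Already a fixed point.
Sat(A[b U AF E[(p ∧ b) U b]]) = {0, 1, 4, 5}

{0, 1, 4, 5}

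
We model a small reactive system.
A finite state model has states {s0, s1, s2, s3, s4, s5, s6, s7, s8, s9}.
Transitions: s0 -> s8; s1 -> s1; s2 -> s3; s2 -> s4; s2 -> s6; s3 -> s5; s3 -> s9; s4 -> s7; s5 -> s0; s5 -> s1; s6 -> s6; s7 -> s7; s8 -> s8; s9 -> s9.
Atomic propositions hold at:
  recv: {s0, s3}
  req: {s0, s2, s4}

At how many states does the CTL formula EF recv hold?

EF recv: least fixpoint, start Z0 = {s0, s3}, add states with some successor in Z. Z1 = {s0, s2, s3, s5}; fixed.
Sat(EF recv) = {s0, s2, s3, s5}
|Sat(EF recv)| = |{s0, s2, s3, s5}| = 4.

4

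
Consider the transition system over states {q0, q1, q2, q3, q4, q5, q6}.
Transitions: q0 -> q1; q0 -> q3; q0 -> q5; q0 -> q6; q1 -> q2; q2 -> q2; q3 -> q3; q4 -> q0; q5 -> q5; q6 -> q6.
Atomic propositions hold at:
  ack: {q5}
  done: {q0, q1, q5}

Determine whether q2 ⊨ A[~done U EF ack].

Sat(~done) = {q2, q3, q4, q6}
EF ack: least fixpoint, start Z0 = {q5}, add states with some successor in Z. Z1 = {q0, q5}; Z2 = {q0, q4, q5}; fixed.
Sat(EF ack) = {q0, q4, q5}
A[~done U EF ack]: least fixpoint, start Z0 = Sat(EF ack) = {q0, q4, q5}, add states in Sat(~done) with every successor in Z. Already a fixed point.
Sat(A[~done U EF ack]) = {q0, q4, q5}
q2 ∉ Sat(A[~done U EF ack]) = {q0, q4, q5}, so the formula does not hold at q2.

No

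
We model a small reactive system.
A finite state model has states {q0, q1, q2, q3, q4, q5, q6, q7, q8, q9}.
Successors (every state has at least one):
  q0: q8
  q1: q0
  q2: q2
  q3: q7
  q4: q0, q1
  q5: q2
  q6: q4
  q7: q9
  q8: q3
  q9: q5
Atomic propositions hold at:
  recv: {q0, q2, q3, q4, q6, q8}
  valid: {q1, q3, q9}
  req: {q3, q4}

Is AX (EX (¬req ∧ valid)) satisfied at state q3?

Yes

Sat(¬req) = {q0, q1, q2, q5, q6, q7, q8, q9}
Sat(¬req ∧ valid) = {q1, q9}
Sat(EX (¬req ∧ valid)) = {s : some successor in {q1, q9}} = {q4, q7}
Sat(AX (EX (¬req ∧ valid))) = {s : every successor in {q4, q7}} = {q3, q6}
q3 ∈ Sat(AX (EX (¬req ∧ valid))) = {q3, q6}, so the formula holds at q3.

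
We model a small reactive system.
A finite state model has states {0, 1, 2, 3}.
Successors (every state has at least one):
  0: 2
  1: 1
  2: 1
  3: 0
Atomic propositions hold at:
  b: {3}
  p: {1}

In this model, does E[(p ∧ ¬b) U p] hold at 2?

Sat(¬b) = {0, 1, 2}
Sat(p ∧ ¬b) = {1}
E[(p ∧ ¬b) U p]: least fixpoint, start Z0 = Sat(p) = {1}, add states in Sat(p ∧ ¬b) with some successor in Z. Already a fixed point.
Sat(E[(p ∧ ¬b) U p]) = {1}
2 ∉ Sat(E[(p ∧ ¬b) U p]) = {1}, so the formula does not hold at 2.

No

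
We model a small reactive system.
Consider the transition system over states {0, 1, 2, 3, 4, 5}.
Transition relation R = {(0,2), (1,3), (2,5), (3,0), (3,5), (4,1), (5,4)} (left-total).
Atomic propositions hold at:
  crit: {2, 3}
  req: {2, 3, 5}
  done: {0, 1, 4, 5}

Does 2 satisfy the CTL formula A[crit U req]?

Yes

A[crit U req]: least fixpoint, start Z0 = Sat(req) = {2, 3, 5}, add states in Sat(crit) with every successor in Z. Already a fixed point.
Sat(A[crit U req]) = {2, 3, 5}
2 ∈ Sat(A[crit U req]) = {2, 3, 5}, so the formula holds at 2.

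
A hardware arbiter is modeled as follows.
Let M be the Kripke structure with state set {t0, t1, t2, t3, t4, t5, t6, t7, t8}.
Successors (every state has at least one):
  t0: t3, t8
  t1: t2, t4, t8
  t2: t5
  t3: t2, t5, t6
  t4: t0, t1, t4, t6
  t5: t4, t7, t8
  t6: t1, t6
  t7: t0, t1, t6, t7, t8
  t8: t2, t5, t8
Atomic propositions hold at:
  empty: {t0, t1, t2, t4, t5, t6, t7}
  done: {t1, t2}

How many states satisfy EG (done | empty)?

6

Sat(done | empty) = {t0, t1, t2, t4, t5, t6, t7}
EG (done | empty): greatest fixpoint, start Z0 = {t0, t1, t2, t4, t5, t6, t7}, keep only states in Sat with some successor in Z. Z1 = {t1, t2, t4, t5, t6, t7}; fixed.
Sat(EG (done | empty)) = {t1, t2, t4, t5, t6, t7}
|Sat(EG (done | empty))| = |{t1, t2, t4, t5, t6, t7}| = 6.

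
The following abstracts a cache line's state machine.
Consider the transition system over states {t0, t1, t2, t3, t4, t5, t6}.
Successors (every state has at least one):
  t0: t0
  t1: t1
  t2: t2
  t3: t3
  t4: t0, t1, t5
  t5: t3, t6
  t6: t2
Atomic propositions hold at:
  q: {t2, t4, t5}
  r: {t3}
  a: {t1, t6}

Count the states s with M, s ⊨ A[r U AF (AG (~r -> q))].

4

Sat(~r) = {t0, t1, t2, t4, t5, t6}
Sat(~r -> q) = {t2, t3, t4, t5}
AG (~r -> q): greatest fixpoint, start Z0 = {t2, t3, t4, t5}, keep only states in Sat with every successor in Z. Z1 = {t2, t3}; fixed.
Sat(AG (~r -> q)) = {t2, t3}
AF (AG (~r -> q)): least fixpoint, start Z0 = {t2, t3}, add states with every successor in Z. Z1 = {t2, t3, t6}; Z2 = {t2, t3, t5, t6}; fixed.
Sat(AF (AG (~r -> q))) = {t2, t3, t5, t6}
A[r U AF (AG (~r -> q))]: least fixpoint, start Z0 = Sat(AF (AG (~r -> q))) = {t2, t3, t5, t6}, add states in Sat(r) with every successor in Z. Already a fixed point.
Sat(A[r U AF (AG (~r -> q))]) = {t2, t3, t5, t6}
|Sat(A[r U AF (AG (~r -> q))])| = |{t2, t3, t5, t6}| = 4.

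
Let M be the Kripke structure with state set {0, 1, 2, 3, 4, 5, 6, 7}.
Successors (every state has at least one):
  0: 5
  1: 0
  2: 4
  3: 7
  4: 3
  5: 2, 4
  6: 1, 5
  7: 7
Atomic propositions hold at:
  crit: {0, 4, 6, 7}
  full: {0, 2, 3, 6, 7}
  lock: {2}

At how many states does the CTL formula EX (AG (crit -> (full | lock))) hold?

3

Sat(full | lock) = {0, 2, 3, 6, 7}
Sat(crit -> (full | lock)) = {0, 1, 2, 3, 5, 6, 7}
AG (crit -> (full | lock)): greatest fixpoint, start Z0 = {0, 1, 2, 3, 5, 6, 7}, keep only states in Sat with every successor in Z. Z1 = {0, 1, 3, 6, 7}; Z2 = {1, 3, 7}; Z3 = {3, 7}; fixed.
Sat(AG (crit -> (full | lock))) = {3, 7}
Sat(EX (AG (crit -> (full | lock)))) = {s : some successor in {3, 7}} = {3, 4, 7}
|Sat(EX (AG (crit -> (full | lock))))| = |{3, 4, 7}| = 3.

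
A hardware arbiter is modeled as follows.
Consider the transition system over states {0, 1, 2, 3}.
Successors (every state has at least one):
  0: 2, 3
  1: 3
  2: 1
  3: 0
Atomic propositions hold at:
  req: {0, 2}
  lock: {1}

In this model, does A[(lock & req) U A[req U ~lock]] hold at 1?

Sat(lock & req) = ∅
Sat(~lock) = {0, 2, 3}
A[req U ~lock]: least fixpoint, start Z0 = Sat(~lock) = {0, 2, 3}, add states in Sat(req) with every successor in Z. Already a fixed point.
Sat(A[req U ~lock]) = {0, 2, 3}
A[(lock & req) U A[req U ~lock]]: least fixpoint, start Z0 = Sat(A[req U ~lock]) = {0, 2, 3}, add states in Sat(lock & req) with every successor in Z. Already a fixed point.
Sat(A[(lock & req) U A[req U ~lock]]) = {0, 2, 3}
1 ∉ Sat(A[(lock & req) U A[req U ~lock]]) = {0, 2, 3}, so the formula does not hold at 1.

No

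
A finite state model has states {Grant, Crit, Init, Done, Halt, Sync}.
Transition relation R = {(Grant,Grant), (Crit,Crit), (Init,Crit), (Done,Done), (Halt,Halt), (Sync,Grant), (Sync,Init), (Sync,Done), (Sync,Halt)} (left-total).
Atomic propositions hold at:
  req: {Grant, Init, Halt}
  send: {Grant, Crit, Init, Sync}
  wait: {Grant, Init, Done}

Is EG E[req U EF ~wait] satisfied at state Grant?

No

Sat(~wait) = {Crit, Halt, Sync}
EF ~wait: least fixpoint, start Z0 = {Crit, Halt, Sync}, add states with some successor in Z. Z1 = {Crit, Init, Halt, Sync}; fixed.
Sat(EF ~wait) = {Crit, Init, Halt, Sync}
E[req U EF ~wait]: least fixpoint, start Z0 = Sat(EF ~wait) = {Crit, Init, Halt, Sync}, add states in Sat(req) with some successor in Z. Already a fixed point.
Sat(E[req U EF ~wait]) = {Crit, Init, Halt, Sync}
EG E[req U EF ~wait]: greatest fixpoint, start Z0 = {Crit, Init, Halt, Sync}, keep only states in Sat with some successor in Z. Already a fixed point.
Sat(EG E[req U EF ~wait]) = {Crit, Init, Halt, Sync}
Grant ∉ Sat(EG E[req U EF ~wait]) = {Crit, Init, Halt, Sync}, so the formula does not hold at Grant.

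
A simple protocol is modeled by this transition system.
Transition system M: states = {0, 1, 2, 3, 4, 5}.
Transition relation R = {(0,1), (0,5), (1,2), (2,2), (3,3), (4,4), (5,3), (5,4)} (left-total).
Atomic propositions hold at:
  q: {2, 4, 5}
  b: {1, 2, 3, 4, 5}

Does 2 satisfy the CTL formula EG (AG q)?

Yes

AG q: greatest fixpoint, start Z0 = {2, 4, 5}, keep only states in Sat with every successor in Z. Z1 = {2, 4}; fixed.
Sat(AG q) = {2, 4}
EG (AG q): greatest fixpoint, start Z0 = {2, 4}, keep only states in Sat with some successor in Z. Already a fixed point.
Sat(EG (AG q)) = {2, 4}
2 ∈ Sat(EG (AG q)) = {2, 4}, so the formula holds at 2.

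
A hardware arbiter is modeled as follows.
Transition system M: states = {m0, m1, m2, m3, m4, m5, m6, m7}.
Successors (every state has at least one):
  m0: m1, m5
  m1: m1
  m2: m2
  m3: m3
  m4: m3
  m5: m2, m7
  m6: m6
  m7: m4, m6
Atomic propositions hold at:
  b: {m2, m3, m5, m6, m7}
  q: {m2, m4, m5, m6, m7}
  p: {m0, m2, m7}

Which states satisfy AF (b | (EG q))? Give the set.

{m2, m3, m4, m5, m6, m7}

EG q: greatest fixpoint, start Z0 = {m2, m4, m5, m6, m7}, keep only states in Sat with some successor in Z. Z1 = {m2, m5, m6, m7}; fixed.
Sat(EG q) = {m2, m5, m6, m7}
Sat(b | (EG q)) = {m2, m3, m5, m6, m7}
AF (b | (EG q)): least fixpoint, start Z0 = {m2, m3, m5, m6, m7}, add states with every successor in Z. Z1 = {m2, m3, m4, m5, m6, m7}; fixed.
Sat(AF (b | (EG q))) = {m2, m3, m4, m5, m6, m7}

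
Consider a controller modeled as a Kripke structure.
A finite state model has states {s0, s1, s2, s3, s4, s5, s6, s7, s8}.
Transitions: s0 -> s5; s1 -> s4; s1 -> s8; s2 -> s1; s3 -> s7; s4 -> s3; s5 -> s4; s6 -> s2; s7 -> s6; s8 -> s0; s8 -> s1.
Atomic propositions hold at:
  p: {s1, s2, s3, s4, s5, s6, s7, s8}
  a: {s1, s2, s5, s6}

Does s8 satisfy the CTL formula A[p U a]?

No

A[p U a]: least fixpoint, start Z0 = Sat(a) = {s1, s2, s5, s6}, add states in Sat(p) with every successor in Z. Z1 = {s1, s2, s5, s6, s7}; Z2 = {s1, s2, s3, s5, s6, s7}; Z3 = {s1, s2, s3, s4, s5, s6, s7}; fixed.
Sat(A[p U a]) = {s1, s2, s3, s4, s5, s6, s7}
s8 ∉ Sat(A[p U a]) = {s1, s2, s3, s4, s5, s6, s7}, so the formula does not hold at s8.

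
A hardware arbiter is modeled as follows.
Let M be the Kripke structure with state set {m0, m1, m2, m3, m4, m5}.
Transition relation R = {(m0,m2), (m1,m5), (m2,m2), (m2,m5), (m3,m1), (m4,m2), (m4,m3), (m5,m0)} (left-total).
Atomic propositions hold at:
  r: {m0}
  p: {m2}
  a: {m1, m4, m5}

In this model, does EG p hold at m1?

No

EG p: greatest fixpoint, start Z0 = {m2}, keep only states in Sat with some successor in Z. Already a fixed point.
Sat(EG p) = {m2}
m1 ∉ Sat(EG p) = {m2}, so the formula does not hold at m1.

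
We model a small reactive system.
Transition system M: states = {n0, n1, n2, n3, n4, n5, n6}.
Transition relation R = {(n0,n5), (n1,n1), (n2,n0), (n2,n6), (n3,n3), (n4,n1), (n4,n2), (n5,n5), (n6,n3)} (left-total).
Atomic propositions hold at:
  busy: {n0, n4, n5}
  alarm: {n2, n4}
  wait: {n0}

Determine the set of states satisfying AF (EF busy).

EF busy: least fixpoint, start Z0 = {n0, n4, n5}, add states with some successor in Z. Z1 = {n0, n2, n4, n5}; fixed.
Sat(EF busy) = {n0, n2, n4, n5}
AF (EF busy): least fixpoint, start Z0 = {n0, n2, n4, n5}, add states with every successor in Z. Already a fixed point.
Sat(AF (EF busy)) = {n0, n2, n4, n5}

{n0, n2, n4, n5}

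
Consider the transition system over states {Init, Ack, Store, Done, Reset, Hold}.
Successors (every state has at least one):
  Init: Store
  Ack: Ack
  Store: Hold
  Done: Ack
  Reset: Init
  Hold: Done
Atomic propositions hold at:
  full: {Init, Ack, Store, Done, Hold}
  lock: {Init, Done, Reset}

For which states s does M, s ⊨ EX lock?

Sat(EX lock) = {s : some successor in {Init, Done, Reset}} = {Reset, Hold}

{Reset, Hold}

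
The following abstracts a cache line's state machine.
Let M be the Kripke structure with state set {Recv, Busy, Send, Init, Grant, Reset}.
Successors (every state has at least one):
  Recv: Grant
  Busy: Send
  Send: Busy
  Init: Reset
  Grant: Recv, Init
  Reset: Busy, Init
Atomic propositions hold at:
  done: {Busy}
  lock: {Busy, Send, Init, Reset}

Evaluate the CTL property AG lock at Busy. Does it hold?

AG lock: greatest fixpoint, start Z0 = {Busy, Send, Init, Reset}, keep only states in Sat with every successor in Z. Already a fixed point.
Sat(AG lock) = {Busy, Send, Init, Reset}
Busy ∈ Sat(AG lock) = {Busy, Send, Init, Reset}, so the formula holds at Busy.

Yes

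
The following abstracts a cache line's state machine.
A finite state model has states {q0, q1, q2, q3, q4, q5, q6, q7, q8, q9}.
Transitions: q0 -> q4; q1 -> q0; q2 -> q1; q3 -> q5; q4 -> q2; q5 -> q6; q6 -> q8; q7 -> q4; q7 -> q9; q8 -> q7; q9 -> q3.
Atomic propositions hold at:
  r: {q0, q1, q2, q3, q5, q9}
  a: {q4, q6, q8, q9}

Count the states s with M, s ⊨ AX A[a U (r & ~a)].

Sat(~a) = {q0, q1, q2, q3, q5, q7}
Sat(r & ~a) = {q0, q1, q2, q3, q5}
A[a U (r & ~a)]: least fixpoint, start Z0 = Sat((r & ~a)) = {q0, q1, q2, q3, q5}, add states in Sat(a) with every successor in Z. Z1 = {q0, q1, q2, q3, q4, q5, q9}; fixed.
Sat(A[a U (r & ~a)]) = {q0, q1, q2, q3, q4, q5, q9}
Sat(AX A[a U (r & ~a)]) = {s : every successor in {q0, q1, q2, q3, q4, q5, q9}} = {q0, q1, q2, q3, q4, q7, q9}
|Sat(AX A[a U (r & ~a)])| = |{q0, q1, q2, q3, q4, q7, q9}| = 7.

7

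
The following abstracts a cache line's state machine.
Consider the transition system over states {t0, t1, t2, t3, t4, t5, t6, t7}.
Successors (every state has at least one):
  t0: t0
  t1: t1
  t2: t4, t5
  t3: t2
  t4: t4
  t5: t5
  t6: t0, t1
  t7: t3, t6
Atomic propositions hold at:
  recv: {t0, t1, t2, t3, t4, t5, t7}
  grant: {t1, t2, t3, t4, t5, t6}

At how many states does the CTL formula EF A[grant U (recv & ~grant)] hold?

3

Sat(~grant) = {t0, t7}
Sat(recv & ~grant) = {t0, t7}
A[grant U (recv & ~grant)]: least fixpoint, start Z0 = Sat((recv & ~grant)) = {t0, t7}, add states in Sat(grant) with every successor in Z. Already a fixed point.
Sat(A[grant U (recv & ~grant)]) = {t0, t7}
EF A[grant U (recv & ~grant)]: least fixpoint, start Z0 = {t0, t7}, add states with some successor in Z. Z1 = {t0, t6, t7}; fixed.
Sat(EF A[grant U (recv & ~grant)]) = {t0, t6, t7}
|Sat(EF A[grant U (recv & ~grant)])| = |{t0, t6, t7}| = 3.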